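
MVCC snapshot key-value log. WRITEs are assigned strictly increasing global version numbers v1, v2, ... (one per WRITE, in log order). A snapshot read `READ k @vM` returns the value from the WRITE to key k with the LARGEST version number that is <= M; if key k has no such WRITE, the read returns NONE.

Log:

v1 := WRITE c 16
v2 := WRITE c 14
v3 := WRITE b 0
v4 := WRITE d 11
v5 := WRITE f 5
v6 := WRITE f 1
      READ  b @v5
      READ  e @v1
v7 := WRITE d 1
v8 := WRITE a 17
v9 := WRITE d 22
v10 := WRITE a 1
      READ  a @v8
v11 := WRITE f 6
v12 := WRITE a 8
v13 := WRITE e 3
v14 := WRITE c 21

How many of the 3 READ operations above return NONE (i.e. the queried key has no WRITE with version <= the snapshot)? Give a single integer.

v1: WRITE c=16  (c history now [(1, 16)])
v2: WRITE c=14  (c history now [(1, 16), (2, 14)])
v3: WRITE b=0  (b history now [(3, 0)])
v4: WRITE d=11  (d history now [(4, 11)])
v5: WRITE f=5  (f history now [(5, 5)])
v6: WRITE f=1  (f history now [(5, 5), (6, 1)])
READ b @v5: history=[(3, 0)] -> pick v3 -> 0
READ e @v1: history=[] -> no version <= 1 -> NONE
v7: WRITE d=1  (d history now [(4, 11), (7, 1)])
v8: WRITE a=17  (a history now [(8, 17)])
v9: WRITE d=22  (d history now [(4, 11), (7, 1), (9, 22)])
v10: WRITE a=1  (a history now [(8, 17), (10, 1)])
READ a @v8: history=[(8, 17), (10, 1)] -> pick v8 -> 17
v11: WRITE f=6  (f history now [(5, 5), (6, 1), (11, 6)])
v12: WRITE a=8  (a history now [(8, 17), (10, 1), (12, 8)])
v13: WRITE e=3  (e history now [(13, 3)])
v14: WRITE c=21  (c history now [(1, 16), (2, 14), (14, 21)])
Read results in order: ['0', 'NONE', '17']
NONE count = 1

Answer: 1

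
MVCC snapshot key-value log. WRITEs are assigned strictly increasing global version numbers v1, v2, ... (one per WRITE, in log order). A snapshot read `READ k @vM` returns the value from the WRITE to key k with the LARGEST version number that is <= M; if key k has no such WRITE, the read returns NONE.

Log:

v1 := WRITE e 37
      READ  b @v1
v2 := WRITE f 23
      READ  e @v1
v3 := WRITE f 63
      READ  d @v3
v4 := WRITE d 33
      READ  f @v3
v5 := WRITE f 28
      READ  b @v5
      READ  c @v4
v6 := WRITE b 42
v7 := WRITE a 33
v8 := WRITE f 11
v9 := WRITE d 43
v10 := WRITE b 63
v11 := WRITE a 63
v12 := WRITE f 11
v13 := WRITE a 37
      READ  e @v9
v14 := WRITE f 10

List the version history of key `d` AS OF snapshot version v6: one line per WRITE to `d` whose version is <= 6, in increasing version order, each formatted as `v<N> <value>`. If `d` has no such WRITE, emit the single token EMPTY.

Answer: v4 33

Derivation:
Scan writes for key=d with version <= 6:
  v1 WRITE e 37 -> skip
  v2 WRITE f 23 -> skip
  v3 WRITE f 63 -> skip
  v4 WRITE d 33 -> keep
  v5 WRITE f 28 -> skip
  v6 WRITE b 42 -> skip
  v7 WRITE a 33 -> skip
  v8 WRITE f 11 -> skip
  v9 WRITE d 43 -> drop (> snap)
  v10 WRITE b 63 -> skip
  v11 WRITE a 63 -> skip
  v12 WRITE f 11 -> skip
  v13 WRITE a 37 -> skip
  v14 WRITE f 10 -> skip
Collected: [(4, 33)]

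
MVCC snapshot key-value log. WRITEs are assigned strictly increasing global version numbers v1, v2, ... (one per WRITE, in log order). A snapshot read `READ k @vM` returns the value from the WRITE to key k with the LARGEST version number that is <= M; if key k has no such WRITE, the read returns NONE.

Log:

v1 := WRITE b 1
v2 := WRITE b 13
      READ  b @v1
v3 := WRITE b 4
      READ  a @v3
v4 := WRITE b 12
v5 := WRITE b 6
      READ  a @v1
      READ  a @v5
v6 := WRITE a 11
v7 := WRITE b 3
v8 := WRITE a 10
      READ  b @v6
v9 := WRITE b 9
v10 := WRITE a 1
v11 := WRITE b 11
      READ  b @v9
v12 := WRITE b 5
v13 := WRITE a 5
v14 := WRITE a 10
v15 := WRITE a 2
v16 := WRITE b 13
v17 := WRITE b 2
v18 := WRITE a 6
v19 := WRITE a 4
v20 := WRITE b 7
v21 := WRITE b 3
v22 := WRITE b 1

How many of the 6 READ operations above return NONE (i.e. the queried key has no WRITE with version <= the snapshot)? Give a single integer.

v1: WRITE b=1  (b history now [(1, 1)])
v2: WRITE b=13  (b history now [(1, 1), (2, 13)])
READ b @v1: history=[(1, 1), (2, 13)] -> pick v1 -> 1
v3: WRITE b=4  (b history now [(1, 1), (2, 13), (3, 4)])
READ a @v3: history=[] -> no version <= 3 -> NONE
v4: WRITE b=12  (b history now [(1, 1), (2, 13), (3, 4), (4, 12)])
v5: WRITE b=6  (b history now [(1, 1), (2, 13), (3, 4), (4, 12), (5, 6)])
READ a @v1: history=[] -> no version <= 1 -> NONE
READ a @v5: history=[] -> no version <= 5 -> NONE
v6: WRITE a=11  (a history now [(6, 11)])
v7: WRITE b=3  (b history now [(1, 1), (2, 13), (3, 4), (4, 12), (5, 6), (7, 3)])
v8: WRITE a=10  (a history now [(6, 11), (8, 10)])
READ b @v6: history=[(1, 1), (2, 13), (3, 4), (4, 12), (5, 6), (7, 3)] -> pick v5 -> 6
v9: WRITE b=9  (b history now [(1, 1), (2, 13), (3, 4), (4, 12), (5, 6), (7, 3), (9, 9)])
v10: WRITE a=1  (a history now [(6, 11), (8, 10), (10, 1)])
v11: WRITE b=11  (b history now [(1, 1), (2, 13), (3, 4), (4, 12), (5, 6), (7, 3), (9, 9), (11, 11)])
READ b @v9: history=[(1, 1), (2, 13), (3, 4), (4, 12), (5, 6), (7, 3), (9, 9), (11, 11)] -> pick v9 -> 9
v12: WRITE b=5  (b history now [(1, 1), (2, 13), (3, 4), (4, 12), (5, 6), (7, 3), (9, 9), (11, 11), (12, 5)])
v13: WRITE a=5  (a history now [(6, 11), (8, 10), (10, 1), (13, 5)])
v14: WRITE a=10  (a history now [(6, 11), (8, 10), (10, 1), (13, 5), (14, 10)])
v15: WRITE a=2  (a history now [(6, 11), (8, 10), (10, 1), (13, 5), (14, 10), (15, 2)])
v16: WRITE b=13  (b history now [(1, 1), (2, 13), (3, 4), (4, 12), (5, 6), (7, 3), (9, 9), (11, 11), (12, 5), (16, 13)])
v17: WRITE b=2  (b history now [(1, 1), (2, 13), (3, 4), (4, 12), (5, 6), (7, 3), (9, 9), (11, 11), (12, 5), (16, 13), (17, 2)])
v18: WRITE a=6  (a history now [(6, 11), (8, 10), (10, 1), (13, 5), (14, 10), (15, 2), (18, 6)])
v19: WRITE a=4  (a history now [(6, 11), (8, 10), (10, 1), (13, 5), (14, 10), (15, 2), (18, 6), (19, 4)])
v20: WRITE b=7  (b history now [(1, 1), (2, 13), (3, 4), (4, 12), (5, 6), (7, 3), (9, 9), (11, 11), (12, 5), (16, 13), (17, 2), (20, 7)])
v21: WRITE b=3  (b history now [(1, 1), (2, 13), (3, 4), (4, 12), (5, 6), (7, 3), (9, 9), (11, 11), (12, 5), (16, 13), (17, 2), (20, 7), (21, 3)])
v22: WRITE b=1  (b history now [(1, 1), (2, 13), (3, 4), (4, 12), (5, 6), (7, 3), (9, 9), (11, 11), (12, 5), (16, 13), (17, 2), (20, 7), (21, 3), (22, 1)])
Read results in order: ['1', 'NONE', 'NONE', 'NONE', '6', '9']
NONE count = 3

Answer: 3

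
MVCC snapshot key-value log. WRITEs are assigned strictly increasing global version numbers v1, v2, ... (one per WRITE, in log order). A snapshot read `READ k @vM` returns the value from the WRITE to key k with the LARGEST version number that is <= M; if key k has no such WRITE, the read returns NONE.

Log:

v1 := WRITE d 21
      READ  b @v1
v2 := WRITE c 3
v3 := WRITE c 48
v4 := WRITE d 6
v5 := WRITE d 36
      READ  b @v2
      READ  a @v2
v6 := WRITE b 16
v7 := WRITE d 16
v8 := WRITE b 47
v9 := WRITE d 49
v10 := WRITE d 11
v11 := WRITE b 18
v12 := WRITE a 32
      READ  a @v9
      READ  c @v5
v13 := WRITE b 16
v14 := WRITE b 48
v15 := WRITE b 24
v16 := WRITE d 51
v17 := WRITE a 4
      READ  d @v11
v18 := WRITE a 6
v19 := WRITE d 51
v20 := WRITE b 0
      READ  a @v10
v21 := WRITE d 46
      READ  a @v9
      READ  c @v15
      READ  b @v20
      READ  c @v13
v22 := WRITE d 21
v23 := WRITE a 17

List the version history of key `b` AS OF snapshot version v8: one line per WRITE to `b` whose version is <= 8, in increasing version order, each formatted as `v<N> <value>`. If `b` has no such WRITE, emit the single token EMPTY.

Answer: v6 16
v8 47

Derivation:
Scan writes for key=b with version <= 8:
  v1 WRITE d 21 -> skip
  v2 WRITE c 3 -> skip
  v3 WRITE c 48 -> skip
  v4 WRITE d 6 -> skip
  v5 WRITE d 36 -> skip
  v6 WRITE b 16 -> keep
  v7 WRITE d 16 -> skip
  v8 WRITE b 47 -> keep
  v9 WRITE d 49 -> skip
  v10 WRITE d 11 -> skip
  v11 WRITE b 18 -> drop (> snap)
  v12 WRITE a 32 -> skip
  v13 WRITE b 16 -> drop (> snap)
  v14 WRITE b 48 -> drop (> snap)
  v15 WRITE b 24 -> drop (> snap)
  v16 WRITE d 51 -> skip
  v17 WRITE a 4 -> skip
  v18 WRITE a 6 -> skip
  v19 WRITE d 51 -> skip
  v20 WRITE b 0 -> drop (> snap)
  v21 WRITE d 46 -> skip
  v22 WRITE d 21 -> skip
  v23 WRITE a 17 -> skip
Collected: [(6, 16), (8, 47)]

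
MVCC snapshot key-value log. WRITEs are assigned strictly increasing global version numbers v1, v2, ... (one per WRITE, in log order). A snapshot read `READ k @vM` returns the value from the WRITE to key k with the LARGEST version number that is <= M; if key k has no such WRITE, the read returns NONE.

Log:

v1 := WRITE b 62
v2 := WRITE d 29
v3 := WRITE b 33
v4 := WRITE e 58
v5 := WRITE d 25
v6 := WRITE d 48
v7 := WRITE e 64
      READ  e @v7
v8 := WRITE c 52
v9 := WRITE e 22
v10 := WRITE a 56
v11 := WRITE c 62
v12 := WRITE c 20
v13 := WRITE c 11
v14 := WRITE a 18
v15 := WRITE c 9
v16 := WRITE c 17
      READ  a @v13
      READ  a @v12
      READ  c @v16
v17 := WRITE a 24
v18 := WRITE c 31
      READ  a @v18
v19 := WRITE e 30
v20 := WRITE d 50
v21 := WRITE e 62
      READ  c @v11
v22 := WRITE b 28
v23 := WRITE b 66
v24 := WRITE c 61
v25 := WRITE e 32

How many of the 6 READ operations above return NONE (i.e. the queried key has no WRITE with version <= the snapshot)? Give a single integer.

v1: WRITE b=62  (b history now [(1, 62)])
v2: WRITE d=29  (d history now [(2, 29)])
v3: WRITE b=33  (b history now [(1, 62), (3, 33)])
v4: WRITE e=58  (e history now [(4, 58)])
v5: WRITE d=25  (d history now [(2, 29), (5, 25)])
v6: WRITE d=48  (d history now [(2, 29), (5, 25), (6, 48)])
v7: WRITE e=64  (e history now [(4, 58), (7, 64)])
READ e @v7: history=[(4, 58), (7, 64)] -> pick v7 -> 64
v8: WRITE c=52  (c history now [(8, 52)])
v9: WRITE e=22  (e history now [(4, 58), (7, 64), (9, 22)])
v10: WRITE a=56  (a history now [(10, 56)])
v11: WRITE c=62  (c history now [(8, 52), (11, 62)])
v12: WRITE c=20  (c history now [(8, 52), (11, 62), (12, 20)])
v13: WRITE c=11  (c history now [(8, 52), (11, 62), (12, 20), (13, 11)])
v14: WRITE a=18  (a history now [(10, 56), (14, 18)])
v15: WRITE c=9  (c history now [(8, 52), (11, 62), (12, 20), (13, 11), (15, 9)])
v16: WRITE c=17  (c history now [(8, 52), (11, 62), (12, 20), (13, 11), (15, 9), (16, 17)])
READ a @v13: history=[(10, 56), (14, 18)] -> pick v10 -> 56
READ a @v12: history=[(10, 56), (14, 18)] -> pick v10 -> 56
READ c @v16: history=[(8, 52), (11, 62), (12, 20), (13, 11), (15, 9), (16, 17)] -> pick v16 -> 17
v17: WRITE a=24  (a history now [(10, 56), (14, 18), (17, 24)])
v18: WRITE c=31  (c history now [(8, 52), (11, 62), (12, 20), (13, 11), (15, 9), (16, 17), (18, 31)])
READ a @v18: history=[(10, 56), (14, 18), (17, 24)] -> pick v17 -> 24
v19: WRITE e=30  (e history now [(4, 58), (7, 64), (9, 22), (19, 30)])
v20: WRITE d=50  (d history now [(2, 29), (5, 25), (6, 48), (20, 50)])
v21: WRITE e=62  (e history now [(4, 58), (7, 64), (9, 22), (19, 30), (21, 62)])
READ c @v11: history=[(8, 52), (11, 62), (12, 20), (13, 11), (15, 9), (16, 17), (18, 31)] -> pick v11 -> 62
v22: WRITE b=28  (b history now [(1, 62), (3, 33), (22, 28)])
v23: WRITE b=66  (b history now [(1, 62), (3, 33), (22, 28), (23, 66)])
v24: WRITE c=61  (c history now [(8, 52), (11, 62), (12, 20), (13, 11), (15, 9), (16, 17), (18, 31), (24, 61)])
v25: WRITE e=32  (e history now [(4, 58), (7, 64), (9, 22), (19, 30), (21, 62), (25, 32)])
Read results in order: ['64', '56', '56', '17', '24', '62']
NONE count = 0

Answer: 0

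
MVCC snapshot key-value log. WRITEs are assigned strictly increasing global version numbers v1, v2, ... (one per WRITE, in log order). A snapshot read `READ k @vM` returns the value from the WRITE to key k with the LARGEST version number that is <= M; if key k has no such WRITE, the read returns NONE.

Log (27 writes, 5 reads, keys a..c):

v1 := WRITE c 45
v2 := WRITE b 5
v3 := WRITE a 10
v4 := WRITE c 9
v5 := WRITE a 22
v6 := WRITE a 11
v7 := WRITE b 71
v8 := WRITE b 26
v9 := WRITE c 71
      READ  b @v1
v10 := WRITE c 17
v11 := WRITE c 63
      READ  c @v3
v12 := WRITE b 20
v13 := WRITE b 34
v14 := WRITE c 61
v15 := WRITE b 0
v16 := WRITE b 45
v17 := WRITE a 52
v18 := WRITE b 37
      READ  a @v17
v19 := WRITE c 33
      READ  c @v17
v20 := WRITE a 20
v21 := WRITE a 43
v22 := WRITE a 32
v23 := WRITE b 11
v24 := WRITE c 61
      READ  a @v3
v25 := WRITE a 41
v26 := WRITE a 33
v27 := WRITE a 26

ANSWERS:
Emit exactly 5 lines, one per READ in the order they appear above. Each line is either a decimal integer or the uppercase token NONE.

Answer: NONE
45
52
61
10

Derivation:
v1: WRITE c=45  (c history now [(1, 45)])
v2: WRITE b=5  (b history now [(2, 5)])
v3: WRITE a=10  (a history now [(3, 10)])
v4: WRITE c=9  (c history now [(1, 45), (4, 9)])
v5: WRITE a=22  (a history now [(3, 10), (5, 22)])
v6: WRITE a=11  (a history now [(3, 10), (5, 22), (6, 11)])
v7: WRITE b=71  (b history now [(2, 5), (7, 71)])
v8: WRITE b=26  (b history now [(2, 5), (7, 71), (8, 26)])
v9: WRITE c=71  (c history now [(1, 45), (4, 9), (9, 71)])
READ b @v1: history=[(2, 5), (7, 71), (8, 26)] -> no version <= 1 -> NONE
v10: WRITE c=17  (c history now [(1, 45), (4, 9), (9, 71), (10, 17)])
v11: WRITE c=63  (c history now [(1, 45), (4, 9), (9, 71), (10, 17), (11, 63)])
READ c @v3: history=[(1, 45), (4, 9), (9, 71), (10, 17), (11, 63)] -> pick v1 -> 45
v12: WRITE b=20  (b history now [(2, 5), (7, 71), (8, 26), (12, 20)])
v13: WRITE b=34  (b history now [(2, 5), (7, 71), (8, 26), (12, 20), (13, 34)])
v14: WRITE c=61  (c history now [(1, 45), (4, 9), (9, 71), (10, 17), (11, 63), (14, 61)])
v15: WRITE b=0  (b history now [(2, 5), (7, 71), (8, 26), (12, 20), (13, 34), (15, 0)])
v16: WRITE b=45  (b history now [(2, 5), (7, 71), (8, 26), (12, 20), (13, 34), (15, 0), (16, 45)])
v17: WRITE a=52  (a history now [(3, 10), (5, 22), (6, 11), (17, 52)])
v18: WRITE b=37  (b history now [(2, 5), (7, 71), (8, 26), (12, 20), (13, 34), (15, 0), (16, 45), (18, 37)])
READ a @v17: history=[(3, 10), (5, 22), (6, 11), (17, 52)] -> pick v17 -> 52
v19: WRITE c=33  (c history now [(1, 45), (4, 9), (9, 71), (10, 17), (11, 63), (14, 61), (19, 33)])
READ c @v17: history=[(1, 45), (4, 9), (9, 71), (10, 17), (11, 63), (14, 61), (19, 33)] -> pick v14 -> 61
v20: WRITE a=20  (a history now [(3, 10), (5, 22), (6, 11), (17, 52), (20, 20)])
v21: WRITE a=43  (a history now [(3, 10), (5, 22), (6, 11), (17, 52), (20, 20), (21, 43)])
v22: WRITE a=32  (a history now [(3, 10), (5, 22), (6, 11), (17, 52), (20, 20), (21, 43), (22, 32)])
v23: WRITE b=11  (b history now [(2, 5), (7, 71), (8, 26), (12, 20), (13, 34), (15, 0), (16, 45), (18, 37), (23, 11)])
v24: WRITE c=61  (c history now [(1, 45), (4, 9), (9, 71), (10, 17), (11, 63), (14, 61), (19, 33), (24, 61)])
READ a @v3: history=[(3, 10), (5, 22), (6, 11), (17, 52), (20, 20), (21, 43), (22, 32)] -> pick v3 -> 10
v25: WRITE a=41  (a history now [(3, 10), (5, 22), (6, 11), (17, 52), (20, 20), (21, 43), (22, 32), (25, 41)])
v26: WRITE a=33  (a history now [(3, 10), (5, 22), (6, 11), (17, 52), (20, 20), (21, 43), (22, 32), (25, 41), (26, 33)])
v27: WRITE a=26  (a history now [(3, 10), (5, 22), (6, 11), (17, 52), (20, 20), (21, 43), (22, 32), (25, 41), (26, 33), (27, 26)])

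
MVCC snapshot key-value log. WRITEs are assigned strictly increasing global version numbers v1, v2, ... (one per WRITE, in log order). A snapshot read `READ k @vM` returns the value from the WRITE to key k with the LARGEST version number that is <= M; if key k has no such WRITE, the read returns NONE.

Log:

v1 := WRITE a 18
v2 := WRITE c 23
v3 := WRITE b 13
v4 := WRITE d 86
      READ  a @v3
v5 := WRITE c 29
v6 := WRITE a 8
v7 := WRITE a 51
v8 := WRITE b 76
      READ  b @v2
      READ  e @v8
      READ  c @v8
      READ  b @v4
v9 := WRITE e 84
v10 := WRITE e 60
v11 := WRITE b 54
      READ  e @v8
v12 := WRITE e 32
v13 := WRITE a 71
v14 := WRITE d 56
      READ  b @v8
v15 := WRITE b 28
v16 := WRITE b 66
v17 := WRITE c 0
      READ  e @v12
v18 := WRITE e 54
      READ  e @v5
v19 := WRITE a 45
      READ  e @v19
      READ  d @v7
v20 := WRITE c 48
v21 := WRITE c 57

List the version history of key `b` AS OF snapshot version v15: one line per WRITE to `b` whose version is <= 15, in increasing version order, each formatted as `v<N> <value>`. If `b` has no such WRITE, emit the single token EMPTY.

Scan writes for key=b with version <= 15:
  v1 WRITE a 18 -> skip
  v2 WRITE c 23 -> skip
  v3 WRITE b 13 -> keep
  v4 WRITE d 86 -> skip
  v5 WRITE c 29 -> skip
  v6 WRITE a 8 -> skip
  v7 WRITE a 51 -> skip
  v8 WRITE b 76 -> keep
  v9 WRITE e 84 -> skip
  v10 WRITE e 60 -> skip
  v11 WRITE b 54 -> keep
  v12 WRITE e 32 -> skip
  v13 WRITE a 71 -> skip
  v14 WRITE d 56 -> skip
  v15 WRITE b 28 -> keep
  v16 WRITE b 66 -> drop (> snap)
  v17 WRITE c 0 -> skip
  v18 WRITE e 54 -> skip
  v19 WRITE a 45 -> skip
  v20 WRITE c 48 -> skip
  v21 WRITE c 57 -> skip
Collected: [(3, 13), (8, 76), (11, 54), (15, 28)]

Answer: v3 13
v8 76
v11 54
v15 28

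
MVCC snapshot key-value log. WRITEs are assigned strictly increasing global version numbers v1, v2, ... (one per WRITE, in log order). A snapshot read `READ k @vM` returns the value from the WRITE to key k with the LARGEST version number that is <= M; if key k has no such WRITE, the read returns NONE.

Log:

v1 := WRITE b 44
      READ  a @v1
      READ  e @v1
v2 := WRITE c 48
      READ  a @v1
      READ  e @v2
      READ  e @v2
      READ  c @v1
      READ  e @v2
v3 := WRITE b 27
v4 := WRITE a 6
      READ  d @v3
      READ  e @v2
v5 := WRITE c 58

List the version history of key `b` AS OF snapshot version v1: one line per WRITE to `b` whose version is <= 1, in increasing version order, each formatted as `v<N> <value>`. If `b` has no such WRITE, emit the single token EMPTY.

Answer: v1 44

Derivation:
Scan writes for key=b with version <= 1:
  v1 WRITE b 44 -> keep
  v2 WRITE c 48 -> skip
  v3 WRITE b 27 -> drop (> snap)
  v4 WRITE a 6 -> skip
  v5 WRITE c 58 -> skip
Collected: [(1, 44)]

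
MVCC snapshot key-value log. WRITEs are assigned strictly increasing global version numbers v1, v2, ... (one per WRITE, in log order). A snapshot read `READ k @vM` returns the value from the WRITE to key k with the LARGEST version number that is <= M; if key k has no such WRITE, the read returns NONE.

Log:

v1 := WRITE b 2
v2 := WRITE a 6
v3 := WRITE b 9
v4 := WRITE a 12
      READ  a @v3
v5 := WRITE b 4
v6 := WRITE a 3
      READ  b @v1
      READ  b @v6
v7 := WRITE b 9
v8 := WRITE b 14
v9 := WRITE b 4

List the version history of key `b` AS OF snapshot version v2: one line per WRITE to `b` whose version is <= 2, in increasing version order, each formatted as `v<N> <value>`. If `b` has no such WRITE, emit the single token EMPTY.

Answer: v1 2

Derivation:
Scan writes for key=b with version <= 2:
  v1 WRITE b 2 -> keep
  v2 WRITE a 6 -> skip
  v3 WRITE b 9 -> drop (> snap)
  v4 WRITE a 12 -> skip
  v5 WRITE b 4 -> drop (> snap)
  v6 WRITE a 3 -> skip
  v7 WRITE b 9 -> drop (> snap)
  v8 WRITE b 14 -> drop (> snap)
  v9 WRITE b 4 -> drop (> snap)
Collected: [(1, 2)]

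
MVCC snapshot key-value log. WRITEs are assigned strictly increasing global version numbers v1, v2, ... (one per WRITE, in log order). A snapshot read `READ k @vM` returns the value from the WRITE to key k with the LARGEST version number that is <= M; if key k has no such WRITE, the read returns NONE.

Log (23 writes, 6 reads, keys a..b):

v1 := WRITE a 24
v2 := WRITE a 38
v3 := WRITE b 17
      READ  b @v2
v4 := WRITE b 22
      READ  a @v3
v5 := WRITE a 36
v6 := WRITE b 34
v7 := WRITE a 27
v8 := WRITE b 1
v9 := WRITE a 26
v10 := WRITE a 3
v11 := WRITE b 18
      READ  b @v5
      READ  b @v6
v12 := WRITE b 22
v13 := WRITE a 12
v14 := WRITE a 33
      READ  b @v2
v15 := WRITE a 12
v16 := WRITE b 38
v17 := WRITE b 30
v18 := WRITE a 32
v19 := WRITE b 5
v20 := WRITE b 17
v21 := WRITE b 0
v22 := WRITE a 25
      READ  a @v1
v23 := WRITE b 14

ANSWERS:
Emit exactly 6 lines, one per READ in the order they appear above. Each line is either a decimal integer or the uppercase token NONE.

v1: WRITE a=24  (a history now [(1, 24)])
v2: WRITE a=38  (a history now [(1, 24), (2, 38)])
v3: WRITE b=17  (b history now [(3, 17)])
READ b @v2: history=[(3, 17)] -> no version <= 2 -> NONE
v4: WRITE b=22  (b history now [(3, 17), (4, 22)])
READ a @v3: history=[(1, 24), (2, 38)] -> pick v2 -> 38
v5: WRITE a=36  (a history now [(1, 24), (2, 38), (5, 36)])
v6: WRITE b=34  (b history now [(3, 17), (4, 22), (6, 34)])
v7: WRITE a=27  (a history now [(1, 24), (2, 38), (5, 36), (7, 27)])
v8: WRITE b=1  (b history now [(3, 17), (4, 22), (6, 34), (8, 1)])
v9: WRITE a=26  (a history now [(1, 24), (2, 38), (5, 36), (7, 27), (9, 26)])
v10: WRITE a=3  (a history now [(1, 24), (2, 38), (5, 36), (7, 27), (9, 26), (10, 3)])
v11: WRITE b=18  (b history now [(3, 17), (4, 22), (6, 34), (8, 1), (11, 18)])
READ b @v5: history=[(3, 17), (4, 22), (6, 34), (8, 1), (11, 18)] -> pick v4 -> 22
READ b @v6: history=[(3, 17), (4, 22), (6, 34), (8, 1), (11, 18)] -> pick v6 -> 34
v12: WRITE b=22  (b history now [(3, 17), (4, 22), (6, 34), (8, 1), (11, 18), (12, 22)])
v13: WRITE a=12  (a history now [(1, 24), (2, 38), (5, 36), (7, 27), (9, 26), (10, 3), (13, 12)])
v14: WRITE a=33  (a history now [(1, 24), (2, 38), (5, 36), (7, 27), (9, 26), (10, 3), (13, 12), (14, 33)])
READ b @v2: history=[(3, 17), (4, 22), (6, 34), (8, 1), (11, 18), (12, 22)] -> no version <= 2 -> NONE
v15: WRITE a=12  (a history now [(1, 24), (2, 38), (5, 36), (7, 27), (9, 26), (10, 3), (13, 12), (14, 33), (15, 12)])
v16: WRITE b=38  (b history now [(3, 17), (4, 22), (6, 34), (8, 1), (11, 18), (12, 22), (16, 38)])
v17: WRITE b=30  (b history now [(3, 17), (4, 22), (6, 34), (8, 1), (11, 18), (12, 22), (16, 38), (17, 30)])
v18: WRITE a=32  (a history now [(1, 24), (2, 38), (5, 36), (7, 27), (9, 26), (10, 3), (13, 12), (14, 33), (15, 12), (18, 32)])
v19: WRITE b=5  (b history now [(3, 17), (4, 22), (6, 34), (8, 1), (11, 18), (12, 22), (16, 38), (17, 30), (19, 5)])
v20: WRITE b=17  (b history now [(3, 17), (4, 22), (6, 34), (8, 1), (11, 18), (12, 22), (16, 38), (17, 30), (19, 5), (20, 17)])
v21: WRITE b=0  (b history now [(3, 17), (4, 22), (6, 34), (8, 1), (11, 18), (12, 22), (16, 38), (17, 30), (19, 5), (20, 17), (21, 0)])
v22: WRITE a=25  (a history now [(1, 24), (2, 38), (5, 36), (7, 27), (9, 26), (10, 3), (13, 12), (14, 33), (15, 12), (18, 32), (22, 25)])
READ a @v1: history=[(1, 24), (2, 38), (5, 36), (7, 27), (9, 26), (10, 3), (13, 12), (14, 33), (15, 12), (18, 32), (22, 25)] -> pick v1 -> 24
v23: WRITE b=14  (b history now [(3, 17), (4, 22), (6, 34), (8, 1), (11, 18), (12, 22), (16, 38), (17, 30), (19, 5), (20, 17), (21, 0), (23, 14)])

Answer: NONE
38
22
34
NONE
24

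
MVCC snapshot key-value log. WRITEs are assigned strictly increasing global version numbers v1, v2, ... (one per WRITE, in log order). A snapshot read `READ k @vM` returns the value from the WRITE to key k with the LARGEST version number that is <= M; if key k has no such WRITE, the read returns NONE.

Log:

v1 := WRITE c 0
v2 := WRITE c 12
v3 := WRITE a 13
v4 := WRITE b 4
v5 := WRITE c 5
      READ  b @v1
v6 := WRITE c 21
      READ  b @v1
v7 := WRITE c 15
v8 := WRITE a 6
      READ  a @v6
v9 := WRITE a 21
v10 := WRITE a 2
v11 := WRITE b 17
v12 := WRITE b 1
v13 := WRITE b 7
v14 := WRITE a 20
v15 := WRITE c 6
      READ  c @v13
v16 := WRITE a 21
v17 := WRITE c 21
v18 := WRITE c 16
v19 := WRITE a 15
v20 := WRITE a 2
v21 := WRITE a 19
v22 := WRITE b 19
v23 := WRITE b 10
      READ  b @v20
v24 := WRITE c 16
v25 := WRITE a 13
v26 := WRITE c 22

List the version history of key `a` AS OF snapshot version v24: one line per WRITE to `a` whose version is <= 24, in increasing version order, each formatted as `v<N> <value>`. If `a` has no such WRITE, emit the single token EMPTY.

Scan writes for key=a with version <= 24:
  v1 WRITE c 0 -> skip
  v2 WRITE c 12 -> skip
  v3 WRITE a 13 -> keep
  v4 WRITE b 4 -> skip
  v5 WRITE c 5 -> skip
  v6 WRITE c 21 -> skip
  v7 WRITE c 15 -> skip
  v8 WRITE a 6 -> keep
  v9 WRITE a 21 -> keep
  v10 WRITE a 2 -> keep
  v11 WRITE b 17 -> skip
  v12 WRITE b 1 -> skip
  v13 WRITE b 7 -> skip
  v14 WRITE a 20 -> keep
  v15 WRITE c 6 -> skip
  v16 WRITE a 21 -> keep
  v17 WRITE c 21 -> skip
  v18 WRITE c 16 -> skip
  v19 WRITE a 15 -> keep
  v20 WRITE a 2 -> keep
  v21 WRITE a 19 -> keep
  v22 WRITE b 19 -> skip
  v23 WRITE b 10 -> skip
  v24 WRITE c 16 -> skip
  v25 WRITE a 13 -> drop (> snap)
  v26 WRITE c 22 -> skip
Collected: [(3, 13), (8, 6), (9, 21), (10, 2), (14, 20), (16, 21), (19, 15), (20, 2), (21, 19)]

Answer: v3 13
v8 6
v9 21
v10 2
v14 20
v16 21
v19 15
v20 2
v21 19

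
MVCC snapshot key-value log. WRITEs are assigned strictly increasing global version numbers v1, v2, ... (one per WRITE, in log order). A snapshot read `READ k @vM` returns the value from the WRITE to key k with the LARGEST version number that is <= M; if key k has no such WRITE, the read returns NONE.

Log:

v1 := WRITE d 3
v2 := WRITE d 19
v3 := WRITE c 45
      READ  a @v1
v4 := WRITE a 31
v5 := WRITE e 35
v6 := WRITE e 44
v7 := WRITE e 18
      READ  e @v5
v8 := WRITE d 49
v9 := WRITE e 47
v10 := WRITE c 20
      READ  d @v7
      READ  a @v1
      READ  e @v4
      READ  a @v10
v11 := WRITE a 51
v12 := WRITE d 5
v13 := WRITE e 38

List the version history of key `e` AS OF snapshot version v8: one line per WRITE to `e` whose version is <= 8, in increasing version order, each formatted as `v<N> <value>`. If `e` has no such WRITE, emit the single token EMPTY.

Scan writes for key=e with version <= 8:
  v1 WRITE d 3 -> skip
  v2 WRITE d 19 -> skip
  v3 WRITE c 45 -> skip
  v4 WRITE a 31 -> skip
  v5 WRITE e 35 -> keep
  v6 WRITE e 44 -> keep
  v7 WRITE e 18 -> keep
  v8 WRITE d 49 -> skip
  v9 WRITE e 47 -> drop (> snap)
  v10 WRITE c 20 -> skip
  v11 WRITE a 51 -> skip
  v12 WRITE d 5 -> skip
  v13 WRITE e 38 -> drop (> snap)
Collected: [(5, 35), (6, 44), (7, 18)]

Answer: v5 35
v6 44
v7 18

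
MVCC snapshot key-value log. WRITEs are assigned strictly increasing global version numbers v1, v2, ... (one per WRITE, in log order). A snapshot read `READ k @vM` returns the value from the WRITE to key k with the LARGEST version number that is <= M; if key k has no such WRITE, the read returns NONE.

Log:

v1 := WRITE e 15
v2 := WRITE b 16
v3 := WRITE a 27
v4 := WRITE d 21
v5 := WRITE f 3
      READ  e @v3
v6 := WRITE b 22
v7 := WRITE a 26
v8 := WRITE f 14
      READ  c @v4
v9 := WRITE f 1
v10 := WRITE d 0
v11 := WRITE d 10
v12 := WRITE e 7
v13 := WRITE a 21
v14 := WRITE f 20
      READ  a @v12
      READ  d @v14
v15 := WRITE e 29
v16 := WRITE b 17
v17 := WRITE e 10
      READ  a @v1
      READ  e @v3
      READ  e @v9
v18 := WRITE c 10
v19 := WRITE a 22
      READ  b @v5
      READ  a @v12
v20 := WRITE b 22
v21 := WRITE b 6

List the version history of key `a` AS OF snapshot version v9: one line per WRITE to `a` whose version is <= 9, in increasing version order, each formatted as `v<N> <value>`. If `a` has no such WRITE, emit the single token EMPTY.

Scan writes for key=a with version <= 9:
  v1 WRITE e 15 -> skip
  v2 WRITE b 16 -> skip
  v3 WRITE a 27 -> keep
  v4 WRITE d 21 -> skip
  v5 WRITE f 3 -> skip
  v6 WRITE b 22 -> skip
  v7 WRITE a 26 -> keep
  v8 WRITE f 14 -> skip
  v9 WRITE f 1 -> skip
  v10 WRITE d 0 -> skip
  v11 WRITE d 10 -> skip
  v12 WRITE e 7 -> skip
  v13 WRITE a 21 -> drop (> snap)
  v14 WRITE f 20 -> skip
  v15 WRITE e 29 -> skip
  v16 WRITE b 17 -> skip
  v17 WRITE e 10 -> skip
  v18 WRITE c 10 -> skip
  v19 WRITE a 22 -> drop (> snap)
  v20 WRITE b 22 -> skip
  v21 WRITE b 6 -> skip
Collected: [(3, 27), (7, 26)]

Answer: v3 27
v7 26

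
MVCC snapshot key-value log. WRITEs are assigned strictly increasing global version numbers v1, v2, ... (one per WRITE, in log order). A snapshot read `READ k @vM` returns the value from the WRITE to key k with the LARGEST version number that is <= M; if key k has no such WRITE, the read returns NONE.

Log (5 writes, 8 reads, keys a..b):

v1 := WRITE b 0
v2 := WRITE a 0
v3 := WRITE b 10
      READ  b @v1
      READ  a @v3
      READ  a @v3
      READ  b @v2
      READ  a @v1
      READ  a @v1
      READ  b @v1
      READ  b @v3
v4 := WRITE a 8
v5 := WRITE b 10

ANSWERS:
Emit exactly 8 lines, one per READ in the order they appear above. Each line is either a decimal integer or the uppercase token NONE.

Answer: 0
0
0
0
NONE
NONE
0
10

Derivation:
v1: WRITE b=0  (b history now [(1, 0)])
v2: WRITE a=0  (a history now [(2, 0)])
v3: WRITE b=10  (b history now [(1, 0), (3, 10)])
READ b @v1: history=[(1, 0), (3, 10)] -> pick v1 -> 0
READ a @v3: history=[(2, 0)] -> pick v2 -> 0
READ a @v3: history=[(2, 0)] -> pick v2 -> 0
READ b @v2: history=[(1, 0), (3, 10)] -> pick v1 -> 0
READ a @v1: history=[(2, 0)] -> no version <= 1 -> NONE
READ a @v1: history=[(2, 0)] -> no version <= 1 -> NONE
READ b @v1: history=[(1, 0), (3, 10)] -> pick v1 -> 0
READ b @v3: history=[(1, 0), (3, 10)] -> pick v3 -> 10
v4: WRITE a=8  (a history now [(2, 0), (4, 8)])
v5: WRITE b=10  (b history now [(1, 0), (3, 10), (5, 10)])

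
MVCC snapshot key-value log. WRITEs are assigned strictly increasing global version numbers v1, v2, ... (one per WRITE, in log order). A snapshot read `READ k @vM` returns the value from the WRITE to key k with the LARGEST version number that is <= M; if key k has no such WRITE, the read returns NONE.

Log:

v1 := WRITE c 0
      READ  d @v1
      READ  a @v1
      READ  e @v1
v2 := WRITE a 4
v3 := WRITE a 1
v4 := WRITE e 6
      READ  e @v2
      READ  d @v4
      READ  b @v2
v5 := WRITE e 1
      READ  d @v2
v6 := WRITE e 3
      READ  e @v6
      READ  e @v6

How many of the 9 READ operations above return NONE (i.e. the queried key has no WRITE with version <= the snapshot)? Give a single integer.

Answer: 7

Derivation:
v1: WRITE c=0  (c history now [(1, 0)])
READ d @v1: history=[] -> no version <= 1 -> NONE
READ a @v1: history=[] -> no version <= 1 -> NONE
READ e @v1: history=[] -> no version <= 1 -> NONE
v2: WRITE a=4  (a history now [(2, 4)])
v3: WRITE a=1  (a history now [(2, 4), (3, 1)])
v4: WRITE e=6  (e history now [(4, 6)])
READ e @v2: history=[(4, 6)] -> no version <= 2 -> NONE
READ d @v4: history=[] -> no version <= 4 -> NONE
READ b @v2: history=[] -> no version <= 2 -> NONE
v5: WRITE e=1  (e history now [(4, 6), (5, 1)])
READ d @v2: history=[] -> no version <= 2 -> NONE
v6: WRITE e=3  (e history now [(4, 6), (5, 1), (6, 3)])
READ e @v6: history=[(4, 6), (5, 1), (6, 3)] -> pick v6 -> 3
READ e @v6: history=[(4, 6), (5, 1), (6, 3)] -> pick v6 -> 3
Read results in order: ['NONE', 'NONE', 'NONE', 'NONE', 'NONE', 'NONE', 'NONE', '3', '3']
NONE count = 7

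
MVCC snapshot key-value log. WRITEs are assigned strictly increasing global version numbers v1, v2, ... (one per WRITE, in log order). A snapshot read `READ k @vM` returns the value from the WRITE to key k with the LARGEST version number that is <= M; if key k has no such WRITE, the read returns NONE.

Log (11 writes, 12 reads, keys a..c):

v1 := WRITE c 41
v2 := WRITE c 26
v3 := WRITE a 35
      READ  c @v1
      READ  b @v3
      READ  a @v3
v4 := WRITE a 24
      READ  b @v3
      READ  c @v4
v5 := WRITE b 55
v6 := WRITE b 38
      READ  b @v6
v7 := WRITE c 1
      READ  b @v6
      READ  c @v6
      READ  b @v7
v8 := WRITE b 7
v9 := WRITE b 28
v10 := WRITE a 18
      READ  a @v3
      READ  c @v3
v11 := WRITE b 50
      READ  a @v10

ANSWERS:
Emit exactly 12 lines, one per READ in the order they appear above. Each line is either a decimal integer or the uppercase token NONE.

Answer: 41
NONE
35
NONE
26
38
38
26
38
35
26
18

Derivation:
v1: WRITE c=41  (c history now [(1, 41)])
v2: WRITE c=26  (c history now [(1, 41), (2, 26)])
v3: WRITE a=35  (a history now [(3, 35)])
READ c @v1: history=[(1, 41), (2, 26)] -> pick v1 -> 41
READ b @v3: history=[] -> no version <= 3 -> NONE
READ a @v3: history=[(3, 35)] -> pick v3 -> 35
v4: WRITE a=24  (a history now [(3, 35), (4, 24)])
READ b @v3: history=[] -> no version <= 3 -> NONE
READ c @v4: history=[(1, 41), (2, 26)] -> pick v2 -> 26
v5: WRITE b=55  (b history now [(5, 55)])
v6: WRITE b=38  (b history now [(5, 55), (6, 38)])
READ b @v6: history=[(5, 55), (6, 38)] -> pick v6 -> 38
v7: WRITE c=1  (c history now [(1, 41), (2, 26), (7, 1)])
READ b @v6: history=[(5, 55), (6, 38)] -> pick v6 -> 38
READ c @v6: history=[(1, 41), (2, 26), (7, 1)] -> pick v2 -> 26
READ b @v7: history=[(5, 55), (6, 38)] -> pick v6 -> 38
v8: WRITE b=7  (b history now [(5, 55), (6, 38), (8, 7)])
v9: WRITE b=28  (b history now [(5, 55), (6, 38), (8, 7), (9, 28)])
v10: WRITE a=18  (a history now [(3, 35), (4, 24), (10, 18)])
READ a @v3: history=[(3, 35), (4, 24), (10, 18)] -> pick v3 -> 35
READ c @v3: history=[(1, 41), (2, 26), (7, 1)] -> pick v2 -> 26
v11: WRITE b=50  (b history now [(5, 55), (6, 38), (8, 7), (9, 28), (11, 50)])
READ a @v10: history=[(3, 35), (4, 24), (10, 18)] -> pick v10 -> 18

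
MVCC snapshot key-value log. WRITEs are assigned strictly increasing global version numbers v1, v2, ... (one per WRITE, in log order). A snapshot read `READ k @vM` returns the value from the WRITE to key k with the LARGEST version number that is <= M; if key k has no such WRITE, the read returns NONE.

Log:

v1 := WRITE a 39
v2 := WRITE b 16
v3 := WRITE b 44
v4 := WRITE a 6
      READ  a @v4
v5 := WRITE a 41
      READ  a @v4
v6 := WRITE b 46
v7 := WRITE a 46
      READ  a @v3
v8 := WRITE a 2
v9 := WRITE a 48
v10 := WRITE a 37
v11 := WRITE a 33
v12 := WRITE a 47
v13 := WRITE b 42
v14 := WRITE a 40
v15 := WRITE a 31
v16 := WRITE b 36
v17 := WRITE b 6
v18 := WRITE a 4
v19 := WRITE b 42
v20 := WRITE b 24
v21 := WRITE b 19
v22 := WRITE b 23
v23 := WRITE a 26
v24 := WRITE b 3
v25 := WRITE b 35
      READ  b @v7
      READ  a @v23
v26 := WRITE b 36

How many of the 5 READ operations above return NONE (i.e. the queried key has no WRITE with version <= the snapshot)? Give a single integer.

v1: WRITE a=39  (a history now [(1, 39)])
v2: WRITE b=16  (b history now [(2, 16)])
v3: WRITE b=44  (b history now [(2, 16), (3, 44)])
v4: WRITE a=6  (a history now [(1, 39), (4, 6)])
READ a @v4: history=[(1, 39), (4, 6)] -> pick v4 -> 6
v5: WRITE a=41  (a history now [(1, 39), (4, 6), (5, 41)])
READ a @v4: history=[(1, 39), (4, 6), (5, 41)] -> pick v4 -> 6
v6: WRITE b=46  (b history now [(2, 16), (3, 44), (6, 46)])
v7: WRITE a=46  (a history now [(1, 39), (4, 6), (5, 41), (7, 46)])
READ a @v3: history=[(1, 39), (4, 6), (5, 41), (7, 46)] -> pick v1 -> 39
v8: WRITE a=2  (a history now [(1, 39), (4, 6), (5, 41), (7, 46), (8, 2)])
v9: WRITE a=48  (a history now [(1, 39), (4, 6), (5, 41), (7, 46), (8, 2), (9, 48)])
v10: WRITE a=37  (a history now [(1, 39), (4, 6), (5, 41), (7, 46), (8, 2), (9, 48), (10, 37)])
v11: WRITE a=33  (a history now [(1, 39), (4, 6), (5, 41), (7, 46), (8, 2), (9, 48), (10, 37), (11, 33)])
v12: WRITE a=47  (a history now [(1, 39), (4, 6), (5, 41), (7, 46), (8, 2), (9, 48), (10, 37), (11, 33), (12, 47)])
v13: WRITE b=42  (b history now [(2, 16), (3, 44), (6, 46), (13, 42)])
v14: WRITE a=40  (a history now [(1, 39), (4, 6), (5, 41), (7, 46), (8, 2), (9, 48), (10, 37), (11, 33), (12, 47), (14, 40)])
v15: WRITE a=31  (a history now [(1, 39), (4, 6), (5, 41), (7, 46), (8, 2), (9, 48), (10, 37), (11, 33), (12, 47), (14, 40), (15, 31)])
v16: WRITE b=36  (b history now [(2, 16), (3, 44), (6, 46), (13, 42), (16, 36)])
v17: WRITE b=6  (b history now [(2, 16), (3, 44), (6, 46), (13, 42), (16, 36), (17, 6)])
v18: WRITE a=4  (a history now [(1, 39), (4, 6), (5, 41), (7, 46), (8, 2), (9, 48), (10, 37), (11, 33), (12, 47), (14, 40), (15, 31), (18, 4)])
v19: WRITE b=42  (b history now [(2, 16), (3, 44), (6, 46), (13, 42), (16, 36), (17, 6), (19, 42)])
v20: WRITE b=24  (b history now [(2, 16), (3, 44), (6, 46), (13, 42), (16, 36), (17, 6), (19, 42), (20, 24)])
v21: WRITE b=19  (b history now [(2, 16), (3, 44), (6, 46), (13, 42), (16, 36), (17, 6), (19, 42), (20, 24), (21, 19)])
v22: WRITE b=23  (b history now [(2, 16), (3, 44), (6, 46), (13, 42), (16, 36), (17, 6), (19, 42), (20, 24), (21, 19), (22, 23)])
v23: WRITE a=26  (a history now [(1, 39), (4, 6), (5, 41), (7, 46), (8, 2), (9, 48), (10, 37), (11, 33), (12, 47), (14, 40), (15, 31), (18, 4), (23, 26)])
v24: WRITE b=3  (b history now [(2, 16), (3, 44), (6, 46), (13, 42), (16, 36), (17, 6), (19, 42), (20, 24), (21, 19), (22, 23), (24, 3)])
v25: WRITE b=35  (b history now [(2, 16), (3, 44), (6, 46), (13, 42), (16, 36), (17, 6), (19, 42), (20, 24), (21, 19), (22, 23), (24, 3), (25, 35)])
READ b @v7: history=[(2, 16), (3, 44), (6, 46), (13, 42), (16, 36), (17, 6), (19, 42), (20, 24), (21, 19), (22, 23), (24, 3), (25, 35)] -> pick v6 -> 46
READ a @v23: history=[(1, 39), (4, 6), (5, 41), (7, 46), (8, 2), (9, 48), (10, 37), (11, 33), (12, 47), (14, 40), (15, 31), (18, 4), (23, 26)] -> pick v23 -> 26
v26: WRITE b=36  (b history now [(2, 16), (3, 44), (6, 46), (13, 42), (16, 36), (17, 6), (19, 42), (20, 24), (21, 19), (22, 23), (24, 3), (25, 35), (26, 36)])
Read results in order: ['6', '6', '39', '46', '26']
NONE count = 0

Answer: 0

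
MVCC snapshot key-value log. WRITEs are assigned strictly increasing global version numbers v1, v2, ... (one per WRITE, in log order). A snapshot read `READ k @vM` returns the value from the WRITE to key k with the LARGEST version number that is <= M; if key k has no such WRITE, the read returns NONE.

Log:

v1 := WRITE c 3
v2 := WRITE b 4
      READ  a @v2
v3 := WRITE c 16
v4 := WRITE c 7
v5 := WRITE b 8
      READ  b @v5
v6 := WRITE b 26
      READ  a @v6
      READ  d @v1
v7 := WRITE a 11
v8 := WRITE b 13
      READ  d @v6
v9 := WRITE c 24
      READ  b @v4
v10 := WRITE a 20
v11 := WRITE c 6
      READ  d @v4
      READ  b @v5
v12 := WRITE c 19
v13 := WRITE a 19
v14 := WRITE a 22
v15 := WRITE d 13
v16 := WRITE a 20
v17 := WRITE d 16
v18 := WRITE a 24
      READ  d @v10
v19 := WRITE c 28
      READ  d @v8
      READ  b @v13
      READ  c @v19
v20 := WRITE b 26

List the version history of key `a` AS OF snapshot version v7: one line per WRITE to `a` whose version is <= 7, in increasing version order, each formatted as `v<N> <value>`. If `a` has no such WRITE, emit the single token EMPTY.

Scan writes for key=a with version <= 7:
  v1 WRITE c 3 -> skip
  v2 WRITE b 4 -> skip
  v3 WRITE c 16 -> skip
  v4 WRITE c 7 -> skip
  v5 WRITE b 8 -> skip
  v6 WRITE b 26 -> skip
  v7 WRITE a 11 -> keep
  v8 WRITE b 13 -> skip
  v9 WRITE c 24 -> skip
  v10 WRITE a 20 -> drop (> snap)
  v11 WRITE c 6 -> skip
  v12 WRITE c 19 -> skip
  v13 WRITE a 19 -> drop (> snap)
  v14 WRITE a 22 -> drop (> snap)
  v15 WRITE d 13 -> skip
  v16 WRITE a 20 -> drop (> snap)
  v17 WRITE d 16 -> skip
  v18 WRITE a 24 -> drop (> snap)
  v19 WRITE c 28 -> skip
  v20 WRITE b 26 -> skip
Collected: [(7, 11)]

Answer: v7 11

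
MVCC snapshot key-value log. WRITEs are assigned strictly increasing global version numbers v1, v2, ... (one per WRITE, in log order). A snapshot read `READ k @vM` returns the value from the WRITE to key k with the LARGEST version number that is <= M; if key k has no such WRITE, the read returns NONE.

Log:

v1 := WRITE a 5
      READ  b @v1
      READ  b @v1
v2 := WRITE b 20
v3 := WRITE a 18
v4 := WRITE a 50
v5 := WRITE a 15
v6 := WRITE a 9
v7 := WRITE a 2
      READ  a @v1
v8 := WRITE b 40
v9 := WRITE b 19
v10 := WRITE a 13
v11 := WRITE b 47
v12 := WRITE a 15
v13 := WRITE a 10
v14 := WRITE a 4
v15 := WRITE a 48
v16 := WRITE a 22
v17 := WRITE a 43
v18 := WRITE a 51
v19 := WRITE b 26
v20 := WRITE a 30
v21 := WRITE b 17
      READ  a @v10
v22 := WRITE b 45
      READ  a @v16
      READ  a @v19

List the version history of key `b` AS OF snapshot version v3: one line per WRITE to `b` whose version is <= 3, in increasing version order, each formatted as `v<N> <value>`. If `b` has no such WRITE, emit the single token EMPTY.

Scan writes for key=b with version <= 3:
  v1 WRITE a 5 -> skip
  v2 WRITE b 20 -> keep
  v3 WRITE a 18 -> skip
  v4 WRITE a 50 -> skip
  v5 WRITE a 15 -> skip
  v6 WRITE a 9 -> skip
  v7 WRITE a 2 -> skip
  v8 WRITE b 40 -> drop (> snap)
  v9 WRITE b 19 -> drop (> snap)
  v10 WRITE a 13 -> skip
  v11 WRITE b 47 -> drop (> snap)
  v12 WRITE a 15 -> skip
  v13 WRITE a 10 -> skip
  v14 WRITE a 4 -> skip
  v15 WRITE a 48 -> skip
  v16 WRITE a 22 -> skip
  v17 WRITE a 43 -> skip
  v18 WRITE a 51 -> skip
  v19 WRITE b 26 -> drop (> snap)
  v20 WRITE a 30 -> skip
  v21 WRITE b 17 -> drop (> snap)
  v22 WRITE b 45 -> drop (> snap)
Collected: [(2, 20)]

Answer: v2 20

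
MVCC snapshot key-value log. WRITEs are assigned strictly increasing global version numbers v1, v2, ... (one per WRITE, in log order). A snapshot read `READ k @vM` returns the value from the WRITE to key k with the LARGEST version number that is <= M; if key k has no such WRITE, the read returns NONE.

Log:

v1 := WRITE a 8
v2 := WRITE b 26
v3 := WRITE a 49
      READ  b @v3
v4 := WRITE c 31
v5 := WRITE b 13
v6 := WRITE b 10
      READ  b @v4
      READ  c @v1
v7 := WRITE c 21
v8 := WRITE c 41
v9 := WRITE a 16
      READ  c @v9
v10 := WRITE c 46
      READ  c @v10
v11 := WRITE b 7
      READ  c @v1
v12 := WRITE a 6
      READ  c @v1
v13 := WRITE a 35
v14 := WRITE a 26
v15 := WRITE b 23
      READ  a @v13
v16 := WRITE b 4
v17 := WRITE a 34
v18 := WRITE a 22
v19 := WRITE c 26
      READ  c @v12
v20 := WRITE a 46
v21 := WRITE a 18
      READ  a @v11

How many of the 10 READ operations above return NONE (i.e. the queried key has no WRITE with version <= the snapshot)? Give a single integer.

v1: WRITE a=8  (a history now [(1, 8)])
v2: WRITE b=26  (b history now [(2, 26)])
v3: WRITE a=49  (a history now [(1, 8), (3, 49)])
READ b @v3: history=[(2, 26)] -> pick v2 -> 26
v4: WRITE c=31  (c history now [(4, 31)])
v5: WRITE b=13  (b history now [(2, 26), (5, 13)])
v6: WRITE b=10  (b history now [(2, 26), (5, 13), (6, 10)])
READ b @v4: history=[(2, 26), (5, 13), (6, 10)] -> pick v2 -> 26
READ c @v1: history=[(4, 31)] -> no version <= 1 -> NONE
v7: WRITE c=21  (c history now [(4, 31), (7, 21)])
v8: WRITE c=41  (c history now [(4, 31), (7, 21), (8, 41)])
v9: WRITE a=16  (a history now [(1, 8), (3, 49), (9, 16)])
READ c @v9: history=[(4, 31), (7, 21), (8, 41)] -> pick v8 -> 41
v10: WRITE c=46  (c history now [(4, 31), (7, 21), (8, 41), (10, 46)])
READ c @v10: history=[(4, 31), (7, 21), (8, 41), (10, 46)] -> pick v10 -> 46
v11: WRITE b=7  (b history now [(2, 26), (5, 13), (6, 10), (11, 7)])
READ c @v1: history=[(4, 31), (7, 21), (8, 41), (10, 46)] -> no version <= 1 -> NONE
v12: WRITE a=6  (a history now [(1, 8), (3, 49), (9, 16), (12, 6)])
READ c @v1: history=[(4, 31), (7, 21), (8, 41), (10, 46)] -> no version <= 1 -> NONE
v13: WRITE a=35  (a history now [(1, 8), (3, 49), (9, 16), (12, 6), (13, 35)])
v14: WRITE a=26  (a history now [(1, 8), (3, 49), (9, 16), (12, 6), (13, 35), (14, 26)])
v15: WRITE b=23  (b history now [(2, 26), (5, 13), (6, 10), (11, 7), (15, 23)])
READ a @v13: history=[(1, 8), (3, 49), (9, 16), (12, 6), (13, 35), (14, 26)] -> pick v13 -> 35
v16: WRITE b=4  (b history now [(2, 26), (5, 13), (6, 10), (11, 7), (15, 23), (16, 4)])
v17: WRITE a=34  (a history now [(1, 8), (3, 49), (9, 16), (12, 6), (13, 35), (14, 26), (17, 34)])
v18: WRITE a=22  (a history now [(1, 8), (3, 49), (9, 16), (12, 6), (13, 35), (14, 26), (17, 34), (18, 22)])
v19: WRITE c=26  (c history now [(4, 31), (7, 21), (8, 41), (10, 46), (19, 26)])
READ c @v12: history=[(4, 31), (7, 21), (8, 41), (10, 46), (19, 26)] -> pick v10 -> 46
v20: WRITE a=46  (a history now [(1, 8), (3, 49), (9, 16), (12, 6), (13, 35), (14, 26), (17, 34), (18, 22), (20, 46)])
v21: WRITE a=18  (a history now [(1, 8), (3, 49), (9, 16), (12, 6), (13, 35), (14, 26), (17, 34), (18, 22), (20, 46), (21, 18)])
READ a @v11: history=[(1, 8), (3, 49), (9, 16), (12, 6), (13, 35), (14, 26), (17, 34), (18, 22), (20, 46), (21, 18)] -> pick v9 -> 16
Read results in order: ['26', '26', 'NONE', '41', '46', 'NONE', 'NONE', '35', '46', '16']
NONE count = 3

Answer: 3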